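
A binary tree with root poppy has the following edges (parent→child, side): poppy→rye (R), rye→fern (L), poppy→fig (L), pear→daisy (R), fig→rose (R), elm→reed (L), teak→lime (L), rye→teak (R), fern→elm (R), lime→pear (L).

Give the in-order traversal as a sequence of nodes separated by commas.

fig, rose, poppy, fern, reed, elm, rye, pear, daisy, lime, teak

In-order visits the left subtree, then the node, then the right subtree.
At poppy: go left to fig.
  At fig: no left child.
  Visit fig.
  At fig: go right to rose.
    rose is a leaf — visit rose.
Visit poppy.
At poppy: go right to rye.
  At rye: go left to fern.
    At fern: no left child.
    Visit fern.
    At fern: go right to elm.
      At elm: go left to reed.
        reed is a leaf — visit reed.
      Visit elm.
      At elm: no right child.
  Visit rye.
  At rye: go right to teak.
    At teak: go left to lime.
      At lime: go left to pear.
        At pear: no left child.
        Visit pear.
        At pear: go right to daisy.
          daisy is a leaf — visit daisy.
      Visit lime.
      At lime: no right child.
    Visit teak.
    At teak: no right child.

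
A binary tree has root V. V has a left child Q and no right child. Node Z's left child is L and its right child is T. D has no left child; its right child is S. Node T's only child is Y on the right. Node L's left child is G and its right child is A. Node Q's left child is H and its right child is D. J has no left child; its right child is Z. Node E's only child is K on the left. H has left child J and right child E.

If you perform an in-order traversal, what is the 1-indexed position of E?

In-order visits the left subtree, then the node, then the right subtree.
At V: go left to Q.
  At Q: go left to H.
    At H: go left to J.
      At J: no left child.
      Visit J.
      At J: go right to Z.
        At Z: go left to L.
          At L: go left to G.
            G is a leaf — visit G.
          Visit L.
          At L: go right to A.
            A is a leaf — visit A.
        Visit Z.
        At Z: go right to T.
          At T: no left child.
          Visit T.
          At T: go right to Y.
            Y is a leaf — visit Y.
    Visit H.
    At H: go right to E.
      At E: go left to K.
        K is a leaf — visit K.
      Visit E.
      At E: no right child.
  Visit Q.
  At Q: go right to D.
    At D: no left child.
    Visit D.
    At D: go right to S.
      S is a leaf — visit S.
Visit V.
At V: no right child.
Full in-order sequence: J, G, L, A, Z, T, Y, H, K, E, Q, D, S, V.

10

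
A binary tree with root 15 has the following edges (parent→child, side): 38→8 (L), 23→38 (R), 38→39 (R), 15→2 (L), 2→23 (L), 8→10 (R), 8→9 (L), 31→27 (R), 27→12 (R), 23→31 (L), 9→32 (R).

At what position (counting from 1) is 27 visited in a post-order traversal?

Post-order visits the left subtree, then the right subtree, then the node.
At 15: go left to 2.
  At 2: go left to 23.
    At 23: go left to 31.
      At 31: no left child.
      At 31: go right to 27.
        At 27: no left child.
        At 27: go right to 12.
          12 is a leaf — visit 12.
        Visit 27.
      Visit 31.
    At 23: go right to 38.
      At 38: go left to 8.
        At 8: go left to 9.
          At 9: no left child.
          At 9: go right to 32.
            32 is a leaf — visit 32.
          Visit 9.
        At 8: go right to 10.
          10 is a leaf — visit 10.
        Visit 8.
      At 38: go right to 39.
        39 is a leaf — visit 39.
      Visit 38.
    Visit 23.
  At 2: no right child.
  Visit 2.
At 15: no right child.
Visit 15.
Full post-order sequence: 12, 27, 31, 32, 9, 10, 8, 39, 38, 23, 2, 15.

2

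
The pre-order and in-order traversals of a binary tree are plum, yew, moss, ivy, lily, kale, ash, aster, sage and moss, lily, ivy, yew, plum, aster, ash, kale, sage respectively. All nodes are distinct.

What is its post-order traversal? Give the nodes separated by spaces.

The first element of pre-order is the root; it splits in-order into left and right subtrees.
Root plum: left subtree has 4 nodes {moss, lily, ivy, yew}, right has 4 {aster, ash, kale, sage}.
  Root yew: left subtree has 3 nodes {moss, lily, ivy}, right has 0 { }.
    Root moss: left subtree has 0 nodes { }, right has 2 {lily, ivy}.
      Root ivy: left subtree has 1 node {lily}, right has 0 { }.
  Root kale: left subtree has 2 nodes {aster, ash}, right has 1 {sage}.
    Root ash: left subtree has 1 node {aster}, right has 0 { }.

lily ivy moss yew aster ash sage kale plum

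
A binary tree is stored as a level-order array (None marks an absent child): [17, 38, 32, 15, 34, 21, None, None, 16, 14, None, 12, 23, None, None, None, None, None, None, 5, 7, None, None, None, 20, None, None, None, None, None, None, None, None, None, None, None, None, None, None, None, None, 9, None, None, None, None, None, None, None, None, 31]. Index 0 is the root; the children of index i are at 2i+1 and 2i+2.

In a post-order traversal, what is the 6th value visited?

14

Post-order visits the left subtree, then the right subtree, then the node.
At 17: go left to 38.
  At 38: go left to 15.
    At 15: no left child.
    At 15: go right to 16.
      16 is a leaf — visit 16.
    Visit 15.
  At 38: go right to 34.
    At 34: go left to 14.
      At 14: go left to 5.
        5 is a leaf — visit 5.
      At 14: go right to 7.
        At 7: go left to 9.
          9 is a leaf — visit 9.
        At 7: no right child.
        Visit 7.
      Visit 14.
    At 34: no right child.
    Visit 34.
  Visit 38.
At 17: go right to 32.
  At 32: go left to 21.
    At 21: go left to 12.
      At 12: no left child.
      At 12: go right to 20.
        At 20: no left child.
        At 20: go right to 31.
          31 is a leaf — visit 31.
        Visit 20.
      Visit 12.
    At 21: go right to 23.
      23 is a leaf — visit 23.
    Visit 21.
  At 32: no right child.
  Visit 32.
Visit 17.
Full post-order sequence: 16, 15, 5, 9, 7, 14, 34, 38, 31, 20, 12, 23, 21, 32, 17.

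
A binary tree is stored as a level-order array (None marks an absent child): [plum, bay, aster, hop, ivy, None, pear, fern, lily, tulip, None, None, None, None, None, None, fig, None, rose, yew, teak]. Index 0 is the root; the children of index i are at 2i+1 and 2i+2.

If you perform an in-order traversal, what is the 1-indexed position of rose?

In-order visits the left subtree, then the node, then the right subtree.
At plum: go left to bay.
  At bay: go left to hop.
    At hop: go left to fern.
      At fern: no left child.
      Visit fern.
      At fern: go right to fig.
        fig is a leaf — visit fig.
    Visit hop.
    At hop: go right to lily.
      At lily: no left child.
      Visit lily.
      At lily: go right to rose.
        rose is a leaf — visit rose.
  Visit bay.
  At bay: go right to ivy.
    At ivy: go left to tulip.
      At tulip: go left to yew.
        yew is a leaf — visit yew.
      Visit tulip.
      At tulip: go right to teak.
        teak is a leaf — visit teak.
    Visit ivy.
    At ivy: no right child.
Visit plum.
At plum: go right to aster.
  At aster: no left child.
  Visit aster.
  At aster: go right to pear.
    pear is a leaf — visit pear.
Full in-order sequence: fern, fig, hop, lily, rose, bay, yew, tulip, teak, ivy, plum, aster, pear.

5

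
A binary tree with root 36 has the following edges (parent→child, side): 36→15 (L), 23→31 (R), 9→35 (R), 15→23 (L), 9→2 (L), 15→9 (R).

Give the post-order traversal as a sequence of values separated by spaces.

31 23 2 35 9 15 36

Post-order visits the left subtree, then the right subtree, then the node.
At 36: go left to 15.
  At 15: go left to 23.
    At 23: no left child.
    At 23: go right to 31.
      31 is a leaf — visit 31.
    Visit 23.
  At 15: go right to 9.
    At 9: go left to 2.
      2 is a leaf — visit 2.
    At 9: go right to 35.
      35 is a leaf — visit 35.
    Visit 9.
  Visit 15.
At 36: no right child.
Visit 36.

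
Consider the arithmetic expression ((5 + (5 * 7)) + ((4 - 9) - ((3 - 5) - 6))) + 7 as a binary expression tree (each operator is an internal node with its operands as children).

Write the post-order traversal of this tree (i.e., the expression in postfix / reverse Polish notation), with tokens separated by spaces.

5 5 7 * + 4 9 - 3 5 - 6 - - + 7 +

Post-order on an expression tree gives postfix notation: for each operator, emit left operand, right operand, then the operator.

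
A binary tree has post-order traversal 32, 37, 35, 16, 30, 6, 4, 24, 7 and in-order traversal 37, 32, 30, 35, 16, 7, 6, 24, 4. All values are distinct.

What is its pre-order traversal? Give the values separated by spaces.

The last element of post-order is the root; it splits in-order into left and right subtrees.
Root 7: left subtree has 5 nodes {37, 32, 30, 35, 16}, right has 3 {6, 24, 4}.
  Root 30: left subtree has 2 nodes {37, 32}, right has 2 {35, 16}.
    Root 37: left subtree has 0 nodes { }, right has 1 {32}.
    Root 16: left subtree has 1 node {35}, right has 0 { }.
  Root 24: left subtree has 1 node {6}, right has 1 {4}.

7 30 37 32 16 35 24 6 4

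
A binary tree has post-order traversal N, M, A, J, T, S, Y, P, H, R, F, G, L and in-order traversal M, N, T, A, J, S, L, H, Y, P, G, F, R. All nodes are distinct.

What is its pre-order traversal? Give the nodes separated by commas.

L, S, T, M, N, J, A, G, H, P, Y, F, R

The last element of post-order is the root; it splits in-order into left and right subtrees.
Root L: left subtree has 6 nodes {M, N, T, A, J, S}, right has 6 {H, Y, P, G, F, R}.
  Root S: left subtree has 5 nodes {M, N, T, A, J}, right has 0 { }.
    Root T: left subtree has 2 nodes {M, N}, right has 2 {A, J}.
      Root M: left subtree has 0 nodes { }, right has 1 {N}.
      Root J: left subtree has 1 node {A}, right has 0 { }.
  Root G: left subtree has 3 nodes {H, Y, P}, right has 2 {F, R}.
    Root H: left subtree has 0 nodes { }, right has 2 {Y, P}.
      Root P: left subtree has 1 node {Y}, right has 0 { }.
    Root F: left subtree has 0 nodes { }, right has 1 {R}.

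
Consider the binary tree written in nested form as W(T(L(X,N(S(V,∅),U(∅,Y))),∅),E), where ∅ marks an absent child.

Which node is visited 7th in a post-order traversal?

Post-order visits the left subtree, then the right subtree, then the node.
At W: go left to T.
  At T: go left to L.
    At L: go left to X.
      X is a leaf — visit X.
    At L: go right to N.
      At N: go left to S.
        At S: go left to V.
          V is a leaf — visit V.
        At S: no right child.
        Visit S.
      At N: go right to U.
        At U: no left child.
        At U: go right to Y.
          Y is a leaf — visit Y.
        Visit U.
      Visit N.
    Visit L.
  At T: no right child.
  Visit T.
At W: go right to E.
  E is a leaf — visit E.
Visit W.
Full post-order sequence: X, V, S, Y, U, N, L, T, E, W.

L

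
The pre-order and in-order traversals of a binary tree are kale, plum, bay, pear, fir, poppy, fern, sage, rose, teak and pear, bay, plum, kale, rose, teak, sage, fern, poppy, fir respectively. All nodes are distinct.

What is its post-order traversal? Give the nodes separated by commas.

The first element of pre-order is the root; it splits in-order into left and right subtrees.
Root kale: left subtree has 3 nodes {pear, bay, plum}, right has 6 {rose, teak, sage, fern, poppy, fir}.
  Root plum: left subtree has 2 nodes {pear, bay}, right has 0 { }.
    Root bay: left subtree has 1 node {pear}, right has 0 { }.
  Root fir: left subtree has 5 nodes {rose, teak, sage, fern, poppy}, right has 0 { }.
    Root poppy: left subtree has 4 nodes {rose, teak, sage, fern}, right has 0 { }.
      Root fern: left subtree has 3 nodes {rose, teak, sage}, right has 0 { }.
        Root sage: left subtree has 2 nodes {rose, teak}, right has 0 { }.
          Root rose: left subtree has 0 nodes { }, right has 1 {teak}.

pear, bay, plum, teak, rose, sage, fern, poppy, fir, kale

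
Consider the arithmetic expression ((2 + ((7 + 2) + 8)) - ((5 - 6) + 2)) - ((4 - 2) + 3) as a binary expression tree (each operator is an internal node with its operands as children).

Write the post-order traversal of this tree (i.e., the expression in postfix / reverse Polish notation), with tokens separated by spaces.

2 7 2 + 8 + + 5 6 - 2 + - 4 2 - 3 + -

Post-order on an expression tree gives postfix notation: for each operator, emit left operand, right operand, then the operator.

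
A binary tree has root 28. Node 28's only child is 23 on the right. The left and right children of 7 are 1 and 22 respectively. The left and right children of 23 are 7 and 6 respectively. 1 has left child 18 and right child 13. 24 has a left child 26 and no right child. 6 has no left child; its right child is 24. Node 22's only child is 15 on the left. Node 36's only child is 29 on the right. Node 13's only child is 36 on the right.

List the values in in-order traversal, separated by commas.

28, 18, 1, 13, 36, 29, 7, 15, 22, 23, 6, 26, 24

In-order visits the left subtree, then the node, then the right subtree.
At 28: no left child.
Visit 28.
At 28: go right to 23.
  At 23: go left to 7.
    At 7: go left to 1.
      At 1: go left to 18.
        18 is a leaf — visit 18.
      Visit 1.
      At 1: go right to 13.
        At 13: no left child.
        Visit 13.
        At 13: go right to 36.
          At 36: no left child.
          Visit 36.
          At 36: go right to 29.
            29 is a leaf — visit 29.
    Visit 7.
    At 7: go right to 22.
      At 22: go left to 15.
        15 is a leaf — visit 15.
      Visit 22.
      At 22: no right child.
  Visit 23.
  At 23: go right to 6.
    At 6: no left child.
    Visit 6.
    At 6: go right to 24.
      At 24: go left to 26.
        26 is a leaf — visit 26.
      Visit 24.
      At 24: no right child.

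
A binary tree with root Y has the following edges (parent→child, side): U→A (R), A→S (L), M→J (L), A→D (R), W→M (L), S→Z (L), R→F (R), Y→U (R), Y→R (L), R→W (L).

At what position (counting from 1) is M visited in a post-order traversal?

Post-order visits the left subtree, then the right subtree, then the node.
At Y: go left to R.
  At R: go left to W.
    At W: go left to M.
      At M: go left to J.
        J is a leaf — visit J.
      At M: no right child.
      Visit M.
    At W: no right child.
    Visit W.
  At R: go right to F.
    F is a leaf — visit F.
  Visit R.
At Y: go right to U.
  At U: no left child.
  At U: go right to A.
    At A: go left to S.
      At S: go left to Z.
        Z is a leaf — visit Z.
      At S: no right child.
      Visit S.
    At A: go right to D.
      D is a leaf — visit D.
    Visit A.
  Visit U.
Visit Y.
Full post-order sequence: J, M, W, F, R, Z, S, D, A, U, Y.

2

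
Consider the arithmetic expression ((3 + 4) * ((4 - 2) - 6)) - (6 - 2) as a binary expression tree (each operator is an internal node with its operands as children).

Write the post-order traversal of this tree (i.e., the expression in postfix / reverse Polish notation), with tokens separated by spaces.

Post-order on an expression tree gives postfix notation: for each operator, emit left operand, right operand, then the operator.

3 4 + 4 2 - 6 - * 6 2 - -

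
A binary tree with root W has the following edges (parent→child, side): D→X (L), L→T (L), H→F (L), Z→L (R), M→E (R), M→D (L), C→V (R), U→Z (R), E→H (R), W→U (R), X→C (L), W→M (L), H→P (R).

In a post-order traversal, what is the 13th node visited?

U

Post-order visits the left subtree, then the right subtree, then the node.
At W: go left to M.
  At M: go left to D.
    At D: go left to X.
      At X: go left to C.
        At C: no left child.
        At C: go right to V.
          V is a leaf — visit V.
        Visit C.
      At X: no right child.
      Visit X.
    At D: no right child.
    Visit D.
  At M: go right to E.
    At E: no left child.
    At E: go right to H.
      At H: go left to F.
        F is a leaf — visit F.
      At H: go right to P.
        P is a leaf — visit P.
      Visit H.
    Visit E.
  Visit M.
At W: go right to U.
  At U: no left child.
  At U: go right to Z.
    At Z: no left child.
    At Z: go right to L.
      At L: go left to T.
        T is a leaf — visit T.
      At L: no right child.
      Visit L.
    Visit Z.
  Visit U.
Visit W.
Full post-order sequence: V, C, X, D, F, P, H, E, M, T, L, Z, U, W.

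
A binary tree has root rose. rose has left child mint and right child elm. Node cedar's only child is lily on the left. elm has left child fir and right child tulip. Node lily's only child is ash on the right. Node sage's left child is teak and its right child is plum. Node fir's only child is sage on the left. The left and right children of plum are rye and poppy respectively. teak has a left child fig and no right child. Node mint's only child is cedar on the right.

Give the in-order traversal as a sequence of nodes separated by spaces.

In-order visits the left subtree, then the node, then the right subtree.
At rose: go left to mint.
  At mint: no left child.
  Visit mint.
  At mint: go right to cedar.
    At cedar: go left to lily.
      At lily: no left child.
      Visit lily.
      At lily: go right to ash.
        ash is a leaf — visit ash.
    Visit cedar.
    At cedar: no right child.
Visit rose.
At rose: go right to elm.
  At elm: go left to fir.
    At fir: go left to sage.
      At sage: go left to teak.
        At teak: go left to fig.
          fig is a leaf — visit fig.
        Visit teak.
        At teak: no right child.
      Visit sage.
      At sage: go right to plum.
        At plum: go left to rye.
          rye is a leaf — visit rye.
        Visit plum.
        At plum: go right to poppy.
          poppy is a leaf — visit poppy.
    Visit fir.
    At fir: no right child.
  Visit elm.
  At elm: go right to tulip.
    tulip is a leaf — visit tulip.

mint lily ash cedar rose fig teak sage rye plum poppy fir elm tulip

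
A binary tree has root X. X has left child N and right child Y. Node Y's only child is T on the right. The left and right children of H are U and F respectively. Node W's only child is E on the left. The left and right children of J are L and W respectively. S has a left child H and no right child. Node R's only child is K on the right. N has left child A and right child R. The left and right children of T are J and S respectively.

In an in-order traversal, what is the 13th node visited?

In-order visits the left subtree, then the node, then the right subtree.
At X: go left to N.
  At N: go left to A.
    A is a leaf — visit A.
  Visit N.
  At N: go right to R.
    At R: no left child.
    Visit R.
    At R: go right to K.
      K is a leaf — visit K.
Visit X.
At X: go right to Y.
  At Y: no left child.
  Visit Y.
  At Y: go right to T.
    At T: go left to J.
      At J: go left to L.
        L is a leaf — visit L.
      Visit J.
      At J: go right to W.
        At W: go left to E.
          E is a leaf — visit E.
        Visit W.
        At W: no right child.
    Visit T.
    At T: go right to S.
      At S: go left to H.
        At H: go left to U.
          U is a leaf — visit U.
        Visit H.
        At H: go right to F.
          F is a leaf — visit F.
      Visit S.
      At S: no right child.
Full in-order sequence: A, N, R, K, X, Y, L, J, E, W, T, U, H, F, S.

H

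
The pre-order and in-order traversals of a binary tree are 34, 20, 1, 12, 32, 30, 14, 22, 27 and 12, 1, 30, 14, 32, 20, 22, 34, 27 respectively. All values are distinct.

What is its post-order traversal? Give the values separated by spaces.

12 14 30 32 1 22 20 27 34

The first element of pre-order is the root; it splits in-order into left and right subtrees.
Root 34: left subtree has 7 nodes {12, 1, 30, 14, 32, 20, 22}, right has 1 {27}.
  Root 20: left subtree has 5 nodes {12, 1, 30, 14, 32}, right has 1 {22}.
    Root 1: left subtree has 1 node {12}, right has 3 {30, 14, 32}.
      Root 32: left subtree has 2 nodes {30, 14}, right has 0 { }.
        Root 30: left subtree has 0 nodes { }, right has 1 {14}.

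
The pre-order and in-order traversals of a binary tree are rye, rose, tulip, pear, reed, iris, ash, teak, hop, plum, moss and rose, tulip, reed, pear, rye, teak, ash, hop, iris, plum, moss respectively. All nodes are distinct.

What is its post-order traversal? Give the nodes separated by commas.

The first element of pre-order is the root; it splits in-order into left and right subtrees.
Root rye: left subtree has 4 nodes {rose, tulip, reed, pear}, right has 6 {teak, ash, hop, iris, plum, moss}.
  Root rose: left subtree has 0 nodes { }, right has 3 {tulip, reed, pear}.
    Root tulip: left subtree has 0 nodes { }, right has 2 {reed, pear}.
      Root pear: left subtree has 1 node {reed}, right has 0 { }.
  Root iris: left subtree has 3 nodes {teak, ash, hop}, right has 2 {plum, moss}.
    Root ash: left subtree has 1 node {teak}, right has 1 {hop}.
    Root plum: left subtree has 0 nodes { }, right has 1 {moss}.

reed, pear, tulip, rose, teak, hop, ash, moss, plum, iris, rye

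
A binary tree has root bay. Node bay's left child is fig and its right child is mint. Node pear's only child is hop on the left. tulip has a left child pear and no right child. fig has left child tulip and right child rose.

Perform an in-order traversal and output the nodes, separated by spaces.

In-order visits the left subtree, then the node, then the right subtree.
At bay: go left to fig.
  At fig: go left to tulip.
    At tulip: go left to pear.
      At pear: go left to hop.
        hop is a leaf — visit hop.
      Visit pear.
      At pear: no right child.
    Visit tulip.
    At tulip: no right child.
  Visit fig.
  At fig: go right to rose.
    rose is a leaf — visit rose.
Visit bay.
At bay: go right to mint.
  mint is a leaf — visit mint.

hop pear tulip fig rose bay mint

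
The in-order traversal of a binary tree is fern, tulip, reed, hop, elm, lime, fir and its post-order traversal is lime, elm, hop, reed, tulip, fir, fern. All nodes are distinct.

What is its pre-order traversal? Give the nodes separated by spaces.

The last element of post-order is the root; it splits in-order into left and right subtrees.
Root fern: left subtree has 0 nodes { }, right has 6 {tulip, reed, hop, elm, lime, fir}.
  Root fir: left subtree has 5 nodes {tulip, reed, hop, elm, lime}, right has 0 { }.
    Root tulip: left subtree has 0 nodes { }, right has 4 {reed, hop, elm, lime}.
      Root reed: left subtree has 0 nodes { }, right has 3 {hop, elm, lime}.
        Root hop: left subtree has 0 nodes { }, right has 2 {elm, lime}.
          Root elm: left subtree has 0 nodes { }, right has 1 {lime}.

fern fir tulip reed hop elm lime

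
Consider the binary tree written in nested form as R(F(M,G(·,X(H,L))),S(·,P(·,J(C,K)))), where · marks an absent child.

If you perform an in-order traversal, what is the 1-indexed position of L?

6

In-order visits the left subtree, then the node, then the right subtree.
At R: go left to F.
  At F: go left to M.
    M is a leaf — visit M.
  Visit F.
  At F: go right to G.
    At G: no left child.
    Visit G.
    At G: go right to X.
      At X: go left to H.
        H is a leaf — visit H.
      Visit X.
      At X: go right to L.
        L is a leaf — visit L.
Visit R.
At R: go right to S.
  At S: no left child.
  Visit S.
  At S: go right to P.
    At P: no left child.
    Visit P.
    At P: go right to J.
      At J: go left to C.
        C is a leaf — visit C.
      Visit J.
      At J: go right to K.
        K is a leaf — visit K.
Full in-order sequence: M, F, G, H, X, L, R, S, P, C, J, K.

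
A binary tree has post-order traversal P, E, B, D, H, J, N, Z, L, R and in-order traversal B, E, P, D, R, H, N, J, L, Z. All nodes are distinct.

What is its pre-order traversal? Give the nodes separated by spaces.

The last element of post-order is the root; it splits in-order into left and right subtrees.
Root R: left subtree has 4 nodes {B, E, P, D}, right has 5 {H, N, J, L, Z}.
  Root D: left subtree has 3 nodes {B, E, P}, right has 0 { }.
    Root B: left subtree has 0 nodes { }, right has 2 {E, P}.
      Root E: left subtree has 0 nodes { }, right has 1 {P}.
  Root L: left subtree has 3 nodes {H, N, J}, right has 1 {Z}.
    Root N: left subtree has 1 node {H}, right has 1 {J}.

R D B E P L N H J Z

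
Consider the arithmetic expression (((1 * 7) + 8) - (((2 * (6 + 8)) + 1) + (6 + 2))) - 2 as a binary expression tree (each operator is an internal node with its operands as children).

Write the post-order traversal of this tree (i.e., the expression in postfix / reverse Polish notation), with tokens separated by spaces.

Post-order on an expression tree gives postfix notation: for each operator, emit left operand, right operand, then the operator.

1 7 * 8 + 2 6 8 + * 1 + 6 2 + + - 2 -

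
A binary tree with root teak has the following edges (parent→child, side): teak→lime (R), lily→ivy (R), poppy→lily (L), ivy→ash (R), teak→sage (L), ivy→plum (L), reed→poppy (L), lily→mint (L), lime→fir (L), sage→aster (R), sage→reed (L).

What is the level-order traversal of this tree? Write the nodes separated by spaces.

teak sage lime reed aster fir poppy lily mint ivy plum ash

Level-order visits nodes level by level from the root, left to right within each level.
Level 0: teak
Level 1: sage, lime
Level 2: reed, aster, fir
Level 3: poppy
Level 4: lily
Level 5: mint, ivy
Level 6: plum, ash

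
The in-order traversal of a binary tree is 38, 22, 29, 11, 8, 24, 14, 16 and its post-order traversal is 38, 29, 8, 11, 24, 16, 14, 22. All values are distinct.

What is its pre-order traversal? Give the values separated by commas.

22, 38, 14, 24, 11, 29, 8, 16

The last element of post-order is the root; it splits in-order into left and right subtrees.
Root 22: left subtree has 1 node {38}, right has 6 {29, 11, 8, 24, 14, 16}.
  Root 14: left subtree has 4 nodes {29, 11, 8, 24}, right has 1 {16}.
    Root 24: left subtree has 3 nodes {29, 11, 8}, right has 0 { }.
      Root 11: left subtree has 1 node {29}, right has 1 {8}.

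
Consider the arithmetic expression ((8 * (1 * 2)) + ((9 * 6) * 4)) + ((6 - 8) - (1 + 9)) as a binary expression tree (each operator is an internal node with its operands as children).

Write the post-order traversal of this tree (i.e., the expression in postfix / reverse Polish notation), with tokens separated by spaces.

Post-order on an expression tree gives postfix notation: for each operator, emit left operand, right operand, then the operator.

8 1 2 * * 9 6 * 4 * + 6 8 - 1 9 + - +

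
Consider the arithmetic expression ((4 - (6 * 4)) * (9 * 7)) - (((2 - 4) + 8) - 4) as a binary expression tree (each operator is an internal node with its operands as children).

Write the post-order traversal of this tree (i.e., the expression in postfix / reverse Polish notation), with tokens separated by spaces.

4 6 4 * - 9 7 * * 2 4 - 8 + 4 - -

Post-order on an expression tree gives postfix notation: for each operator, emit left operand, right operand, then the operator.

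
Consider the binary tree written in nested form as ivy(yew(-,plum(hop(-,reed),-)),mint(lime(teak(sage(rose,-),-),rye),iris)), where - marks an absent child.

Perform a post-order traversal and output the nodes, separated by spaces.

reed hop plum yew rose sage teak rye lime iris mint ivy

Post-order visits the left subtree, then the right subtree, then the node.
At ivy: go left to yew.
  At yew: no left child.
  At yew: go right to plum.
    At plum: go left to hop.
      At hop: no left child.
      At hop: go right to reed.
        reed is a leaf — visit reed.
      Visit hop.
    At plum: no right child.
    Visit plum.
  Visit yew.
At ivy: go right to mint.
  At mint: go left to lime.
    At lime: go left to teak.
      At teak: go left to sage.
        At sage: go left to rose.
          rose is a leaf — visit rose.
        At sage: no right child.
        Visit sage.
      At teak: no right child.
      Visit teak.
    At lime: go right to rye.
      rye is a leaf — visit rye.
    Visit lime.
  At mint: go right to iris.
    iris is a leaf — visit iris.
  Visit mint.
Visit ivy.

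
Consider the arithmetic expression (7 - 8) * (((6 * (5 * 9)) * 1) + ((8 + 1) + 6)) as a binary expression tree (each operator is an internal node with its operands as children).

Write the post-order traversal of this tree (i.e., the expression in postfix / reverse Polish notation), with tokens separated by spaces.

Post-order on an expression tree gives postfix notation: for each operator, emit left operand, right operand, then the operator.

7 8 - 6 5 9 * * 1 * 8 1 + 6 + + *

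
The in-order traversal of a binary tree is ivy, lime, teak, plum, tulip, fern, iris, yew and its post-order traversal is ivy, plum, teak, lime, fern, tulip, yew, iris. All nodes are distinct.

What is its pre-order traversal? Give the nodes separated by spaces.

iris tulip lime ivy teak plum fern yew

The last element of post-order is the root; it splits in-order into left and right subtrees.
Root iris: left subtree has 6 nodes {ivy, lime, teak, plum, tulip, fern}, right has 1 {yew}.
  Root tulip: left subtree has 4 nodes {ivy, lime, teak, plum}, right has 1 {fern}.
    Root lime: left subtree has 1 node {ivy}, right has 2 {teak, plum}.
      Root teak: left subtree has 0 nodes { }, right has 1 {plum}.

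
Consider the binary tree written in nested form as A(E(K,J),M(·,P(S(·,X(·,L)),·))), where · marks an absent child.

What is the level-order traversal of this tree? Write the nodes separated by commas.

Level-order visits nodes level by level from the root, left to right within each level.
Level 0: A
Level 1: E, M
Level 2: K, J, P
Level 3: S
Level 4: X
Level 5: L

A, E, M, K, J, P, S, X, L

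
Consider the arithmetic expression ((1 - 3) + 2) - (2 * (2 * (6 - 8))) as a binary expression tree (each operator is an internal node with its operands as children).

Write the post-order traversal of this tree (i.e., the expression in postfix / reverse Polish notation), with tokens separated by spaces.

Post-order on an expression tree gives postfix notation: for each operator, emit left operand, right operand, then the operator.

1 3 - 2 + 2 2 6 8 - * * -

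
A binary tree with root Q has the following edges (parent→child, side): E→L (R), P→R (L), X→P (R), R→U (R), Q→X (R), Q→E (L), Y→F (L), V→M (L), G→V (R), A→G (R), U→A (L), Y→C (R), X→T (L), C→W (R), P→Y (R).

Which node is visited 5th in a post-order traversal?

V

Post-order visits the left subtree, then the right subtree, then the node.
At Q: go left to E.
  At E: no left child.
  At E: go right to L.
    L is a leaf — visit L.
  Visit E.
At Q: go right to X.
  At X: go left to T.
    T is a leaf — visit T.
  At X: go right to P.
    At P: go left to R.
      At R: no left child.
      At R: go right to U.
        At U: go left to A.
          At A: no left child.
          At A: go right to G.
            At G: no left child.
            At G: go right to V.
              At V: go left to M.
                M is a leaf — visit M.
              At V: no right child.
              Visit V.
            Visit G.
          Visit A.
        At U: no right child.
        Visit U.
      Visit R.
    At P: go right to Y.
      At Y: go left to F.
        F is a leaf — visit F.
      At Y: go right to C.
        At C: no left child.
        At C: go right to W.
          W is a leaf — visit W.
        Visit C.
      Visit Y.
    Visit P.
  Visit X.
Visit Q.
Full post-order sequence: L, E, T, M, V, G, A, U, R, F, W, C, Y, P, X, Q.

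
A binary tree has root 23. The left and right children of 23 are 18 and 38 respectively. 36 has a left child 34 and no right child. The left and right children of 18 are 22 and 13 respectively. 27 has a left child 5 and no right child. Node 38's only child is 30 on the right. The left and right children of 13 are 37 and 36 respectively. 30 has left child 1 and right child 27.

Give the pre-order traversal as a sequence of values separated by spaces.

Pre-order visits the node, then its left subtree, then its right subtree.
Visit 23.
At 23: go left to 18.
  Visit 18.
  At 18: go left to 22.
    22 is a leaf — visit 22.
  At 18: go right to 13.
    Visit 13.
    At 13: go left to 37.
      37 is a leaf — visit 37.
    At 13: go right to 36.
      Visit 36.
      At 36: go left to 34.
        34 is a leaf — visit 34.
      At 36: no right child.
At 23: go right to 38.
  Visit 38.
  At 38: no left child.
  At 38: go right to 30.
    Visit 30.
    At 30: go left to 1.
      1 is a leaf — visit 1.
    At 30: go right to 27.
      Visit 27.
      At 27: go left to 5.
        5 is a leaf — visit 5.
      At 27: no right child.

23 18 22 13 37 36 34 38 30 1 27 5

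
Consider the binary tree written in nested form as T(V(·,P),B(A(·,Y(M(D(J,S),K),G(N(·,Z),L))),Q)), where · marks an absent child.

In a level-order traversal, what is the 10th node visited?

Level-order visits nodes level by level from the root, left to right within each level.
Level 0: T
Level 1: V, B
Level 2: P, A, Q
Level 3: Y
Level 4: M, G
Level 5: D, K, N, L
Level 6: J, S, Z
Full level-order sequence: T, V, B, P, A, Q, Y, M, G, D, K, N, L, J, S, Z.

D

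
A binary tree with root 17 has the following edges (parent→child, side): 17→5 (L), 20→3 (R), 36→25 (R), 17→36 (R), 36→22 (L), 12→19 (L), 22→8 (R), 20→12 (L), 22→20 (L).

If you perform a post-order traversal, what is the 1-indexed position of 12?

3

Post-order visits the left subtree, then the right subtree, then the node.
At 17: go left to 5.
  5 is a leaf — visit 5.
At 17: go right to 36.
  At 36: go left to 22.
    At 22: go left to 20.
      At 20: go left to 12.
        At 12: go left to 19.
          19 is a leaf — visit 19.
        At 12: no right child.
        Visit 12.
      At 20: go right to 3.
        3 is a leaf — visit 3.
      Visit 20.
    At 22: go right to 8.
      8 is a leaf — visit 8.
    Visit 22.
  At 36: go right to 25.
    25 is a leaf — visit 25.
  Visit 36.
Visit 17.
Full post-order sequence: 5, 19, 12, 3, 20, 8, 22, 25, 36, 17.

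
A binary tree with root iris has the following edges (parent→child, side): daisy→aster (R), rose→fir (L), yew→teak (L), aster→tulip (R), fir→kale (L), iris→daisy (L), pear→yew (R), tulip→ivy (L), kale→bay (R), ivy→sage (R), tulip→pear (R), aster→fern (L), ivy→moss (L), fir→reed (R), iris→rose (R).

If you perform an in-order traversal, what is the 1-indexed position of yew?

10

In-order visits the left subtree, then the node, then the right subtree.
At iris: go left to daisy.
  At daisy: no left child.
  Visit daisy.
  At daisy: go right to aster.
    At aster: go left to fern.
      fern is a leaf — visit fern.
    Visit aster.
    At aster: go right to tulip.
      At tulip: go left to ivy.
        At ivy: go left to moss.
          moss is a leaf — visit moss.
        Visit ivy.
        At ivy: go right to sage.
          sage is a leaf — visit sage.
      Visit tulip.
      At tulip: go right to pear.
        At pear: no left child.
        Visit pear.
        At pear: go right to yew.
          At yew: go left to teak.
            teak is a leaf — visit teak.
          Visit yew.
          At yew: no right child.
Visit iris.
At iris: go right to rose.
  At rose: go left to fir.
    At fir: go left to kale.
      At kale: no left child.
      Visit kale.
      At kale: go right to bay.
        bay is a leaf — visit bay.
    Visit fir.
    At fir: go right to reed.
      reed is a leaf — visit reed.
  Visit rose.
  At rose: no right child.
Full in-order sequence: daisy, fern, aster, moss, ivy, sage, tulip, pear, teak, yew, iris, kale, bay, fir, reed, rose.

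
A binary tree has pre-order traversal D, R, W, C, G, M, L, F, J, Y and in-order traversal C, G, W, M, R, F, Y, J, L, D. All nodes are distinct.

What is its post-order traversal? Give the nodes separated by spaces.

G C M W Y J F L R D

The first element of pre-order is the root; it splits in-order into left and right subtrees.
Root D: left subtree has 9 nodes {C, G, W, M, R, F, Y, J, L}, right has 0 { }.
  Root R: left subtree has 4 nodes {C, G, W, M}, right has 4 {F, Y, J, L}.
    Root W: left subtree has 2 nodes {C, G}, right has 1 {M}.
      Root C: left subtree has 0 nodes { }, right has 1 {G}.
    Root L: left subtree has 3 nodes {F, Y, J}, right has 0 { }.
      Root F: left subtree has 0 nodes { }, right has 2 {Y, J}.
        Root J: left subtree has 1 node {Y}, right has 0 { }.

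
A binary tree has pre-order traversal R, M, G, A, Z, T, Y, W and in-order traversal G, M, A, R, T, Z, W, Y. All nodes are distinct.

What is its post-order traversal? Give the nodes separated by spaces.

The first element of pre-order is the root; it splits in-order into left and right subtrees.
Root R: left subtree has 3 nodes {G, M, A}, right has 4 {T, Z, W, Y}.
  Root M: left subtree has 1 node {G}, right has 1 {A}.
  Root Z: left subtree has 1 node {T}, right has 2 {W, Y}.
    Root Y: left subtree has 1 node {W}, right has 0 { }.

G A M T W Y Z R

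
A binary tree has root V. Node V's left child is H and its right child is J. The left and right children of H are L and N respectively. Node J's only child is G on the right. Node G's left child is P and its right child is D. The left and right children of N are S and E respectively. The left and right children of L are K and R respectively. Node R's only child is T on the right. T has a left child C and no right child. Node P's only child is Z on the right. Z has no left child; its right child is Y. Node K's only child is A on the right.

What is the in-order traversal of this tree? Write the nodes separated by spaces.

In-order visits the left subtree, then the node, then the right subtree.
At V: go left to H.
  At H: go left to L.
    At L: go left to K.
      At K: no left child.
      Visit K.
      At K: go right to A.
        A is a leaf — visit A.
    Visit L.
    At L: go right to R.
      At R: no left child.
      Visit R.
      At R: go right to T.
        At T: go left to C.
          C is a leaf — visit C.
        Visit T.
        At T: no right child.
  Visit H.
  At H: go right to N.
    At N: go left to S.
      S is a leaf — visit S.
    Visit N.
    At N: go right to E.
      E is a leaf — visit E.
Visit V.
At V: go right to J.
  At J: no left child.
  Visit J.
  At J: go right to G.
    At G: go left to P.
      At P: no left child.
      Visit P.
      At P: go right to Z.
        At Z: no left child.
        Visit Z.
        At Z: go right to Y.
          Y is a leaf — visit Y.
    Visit G.
    At G: go right to D.
      D is a leaf — visit D.

K A L R C T H S N E V J P Z Y G D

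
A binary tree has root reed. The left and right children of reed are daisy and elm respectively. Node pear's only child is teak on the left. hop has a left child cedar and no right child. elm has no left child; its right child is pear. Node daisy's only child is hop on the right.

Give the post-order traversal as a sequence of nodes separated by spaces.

Post-order visits the left subtree, then the right subtree, then the node.
At reed: go left to daisy.
  At daisy: no left child.
  At daisy: go right to hop.
    At hop: go left to cedar.
      cedar is a leaf — visit cedar.
    At hop: no right child.
    Visit hop.
  Visit daisy.
At reed: go right to elm.
  At elm: no left child.
  At elm: go right to pear.
    At pear: go left to teak.
      teak is a leaf — visit teak.
    At pear: no right child.
    Visit pear.
  Visit elm.
Visit reed.

cedar hop daisy teak pear elm reed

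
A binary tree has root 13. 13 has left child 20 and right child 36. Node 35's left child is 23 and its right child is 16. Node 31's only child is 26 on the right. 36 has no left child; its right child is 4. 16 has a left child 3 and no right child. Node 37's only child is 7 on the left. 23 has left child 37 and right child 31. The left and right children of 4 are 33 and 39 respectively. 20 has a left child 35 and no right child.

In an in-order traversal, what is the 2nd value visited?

37

In-order visits the left subtree, then the node, then the right subtree.
At 13: go left to 20.
  At 20: go left to 35.
    At 35: go left to 23.
      At 23: go left to 37.
        At 37: go left to 7.
          7 is a leaf — visit 7.
        Visit 37.
        At 37: no right child.
      Visit 23.
      At 23: go right to 31.
        At 31: no left child.
        Visit 31.
        At 31: go right to 26.
          26 is a leaf — visit 26.
    Visit 35.
    At 35: go right to 16.
      At 16: go left to 3.
        3 is a leaf — visit 3.
      Visit 16.
      At 16: no right child.
  Visit 20.
  At 20: no right child.
Visit 13.
At 13: go right to 36.
  At 36: no left child.
  Visit 36.
  At 36: go right to 4.
    At 4: go left to 33.
      33 is a leaf — visit 33.
    Visit 4.
    At 4: go right to 39.
      39 is a leaf — visit 39.
Full in-order sequence: 7, 37, 23, 31, 26, 35, 3, 16, 20, 13, 36, 33, 4, 39.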